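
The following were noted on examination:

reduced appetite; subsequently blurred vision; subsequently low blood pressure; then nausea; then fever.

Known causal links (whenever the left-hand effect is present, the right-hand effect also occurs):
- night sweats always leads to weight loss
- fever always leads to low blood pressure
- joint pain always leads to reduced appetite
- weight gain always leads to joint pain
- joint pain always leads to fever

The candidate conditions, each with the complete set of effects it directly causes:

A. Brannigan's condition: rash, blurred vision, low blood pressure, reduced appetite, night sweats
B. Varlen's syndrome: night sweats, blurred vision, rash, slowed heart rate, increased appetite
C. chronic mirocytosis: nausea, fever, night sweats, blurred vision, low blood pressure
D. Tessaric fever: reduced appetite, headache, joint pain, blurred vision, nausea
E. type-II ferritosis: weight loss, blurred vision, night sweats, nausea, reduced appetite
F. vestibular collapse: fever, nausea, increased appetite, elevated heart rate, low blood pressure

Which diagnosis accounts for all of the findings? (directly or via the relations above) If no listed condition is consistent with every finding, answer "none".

D

For each candidate, compare predicted effects to what was observed:
(A) Brannigan's condition — reduced appetite +; blurred vision +; low blood pressure +; nausea -; fever -
(B) Varlen's syndrome — fails on reduced appetite, low blood pressure, nausea, fever (predicts increased appetite, not reduced appetite)
(C) chronic mirocytosis — reduced appetite -; blurred vision +; low blood pressure +; nausea +; fever +
(D) Tessaric fever — accounts for every observation (low blood pressure by joint pain → fever → low blood pressure)
(E) type-II ferritosis — reduced appetite +; blurred vision +; low blood pressure -; nausea +; fever -
(F) vestibular collapse — fails on reduced appetite, blurred vision (predicts increased appetite, not reduced appetite)
(D) is the only candidate with no mismatches.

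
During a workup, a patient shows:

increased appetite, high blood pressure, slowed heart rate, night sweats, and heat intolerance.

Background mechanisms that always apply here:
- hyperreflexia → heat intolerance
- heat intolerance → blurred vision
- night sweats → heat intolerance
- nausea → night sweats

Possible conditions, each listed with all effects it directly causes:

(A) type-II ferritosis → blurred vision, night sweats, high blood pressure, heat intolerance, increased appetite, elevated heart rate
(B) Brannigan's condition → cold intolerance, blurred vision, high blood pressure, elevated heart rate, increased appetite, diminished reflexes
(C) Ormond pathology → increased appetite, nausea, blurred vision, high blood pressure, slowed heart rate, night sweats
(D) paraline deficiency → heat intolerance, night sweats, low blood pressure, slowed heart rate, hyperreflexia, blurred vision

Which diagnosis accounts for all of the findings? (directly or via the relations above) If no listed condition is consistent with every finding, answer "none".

C

For each candidate, compare predicted effects to what was observed:
(A) type-II ferritosis — increased appetite +; high blood pressure +; slowed heart rate -; night sweats +; heat intolerance +
(B) Brannigan's condition — fails on slowed heart rate, night sweats, heat intolerance (predicts elevated heart rate, not slowed heart rate; predicts cold intolerance, not heat intolerance)
(C) Ormond pathology — accounts for every observation (heat intolerance by night sweats → heat intolerance)
(D) paraline deficiency — fails on increased appetite, high blood pressure (predicts low blood pressure, not high blood pressure)
(C) is the only candidate with no mismatches.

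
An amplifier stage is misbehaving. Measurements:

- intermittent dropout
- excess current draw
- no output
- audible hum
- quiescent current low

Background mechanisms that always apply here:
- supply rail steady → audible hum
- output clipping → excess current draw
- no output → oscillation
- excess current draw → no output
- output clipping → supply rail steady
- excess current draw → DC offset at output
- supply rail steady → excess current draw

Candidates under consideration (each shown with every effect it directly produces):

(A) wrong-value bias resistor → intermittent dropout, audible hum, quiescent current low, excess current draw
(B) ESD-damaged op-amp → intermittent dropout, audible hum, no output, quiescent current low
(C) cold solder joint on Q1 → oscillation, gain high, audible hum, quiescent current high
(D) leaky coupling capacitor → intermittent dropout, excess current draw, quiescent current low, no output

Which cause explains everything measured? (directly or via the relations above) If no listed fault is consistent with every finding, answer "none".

A

Checking each candidate against the observations:
(A) wrong-value bias resistor — accounts for every observation (no output by excess current draw → no output)
(B) ESD-damaged op-amp — does not account for excess current draw
(C) cold solder joint on Q1 — intermittent dropout miss; excess current draw miss; no output miss; audible hum match; quiescent current low miss
(D) leaky coupling capacitor — does not account for audible hum
(A) is the only candidate with no mismatches.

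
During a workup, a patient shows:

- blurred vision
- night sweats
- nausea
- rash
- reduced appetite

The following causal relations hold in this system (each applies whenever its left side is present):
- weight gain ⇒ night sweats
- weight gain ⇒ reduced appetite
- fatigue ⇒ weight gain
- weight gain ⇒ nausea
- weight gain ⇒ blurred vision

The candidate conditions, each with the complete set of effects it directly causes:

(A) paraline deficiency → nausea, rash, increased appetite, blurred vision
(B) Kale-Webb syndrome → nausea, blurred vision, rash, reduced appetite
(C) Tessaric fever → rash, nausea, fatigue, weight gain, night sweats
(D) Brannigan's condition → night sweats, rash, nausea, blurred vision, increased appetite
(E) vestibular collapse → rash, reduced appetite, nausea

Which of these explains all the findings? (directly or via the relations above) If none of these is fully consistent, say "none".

C

For each candidate, compare predicted effects to what was observed:
(A) paraline deficiency — blurred vision match; night sweats miss; nausea match; rash match; reduced appetite miss
(B) Kale-Webb syndrome — does not account for night sweats
(C) Tessaric fever — blurred vision match (via weight gain → blurred vision); night sweats match; nausea match; rash match; reduced appetite match (via weight gain → reduced appetite)
(D) Brannigan's condition — fails on reduced appetite (predicts increased appetite, not reduced appetite)
(E) vestibular collapse — does not account for blurred vision, night sweats
(C) alone accounts for all the evidence.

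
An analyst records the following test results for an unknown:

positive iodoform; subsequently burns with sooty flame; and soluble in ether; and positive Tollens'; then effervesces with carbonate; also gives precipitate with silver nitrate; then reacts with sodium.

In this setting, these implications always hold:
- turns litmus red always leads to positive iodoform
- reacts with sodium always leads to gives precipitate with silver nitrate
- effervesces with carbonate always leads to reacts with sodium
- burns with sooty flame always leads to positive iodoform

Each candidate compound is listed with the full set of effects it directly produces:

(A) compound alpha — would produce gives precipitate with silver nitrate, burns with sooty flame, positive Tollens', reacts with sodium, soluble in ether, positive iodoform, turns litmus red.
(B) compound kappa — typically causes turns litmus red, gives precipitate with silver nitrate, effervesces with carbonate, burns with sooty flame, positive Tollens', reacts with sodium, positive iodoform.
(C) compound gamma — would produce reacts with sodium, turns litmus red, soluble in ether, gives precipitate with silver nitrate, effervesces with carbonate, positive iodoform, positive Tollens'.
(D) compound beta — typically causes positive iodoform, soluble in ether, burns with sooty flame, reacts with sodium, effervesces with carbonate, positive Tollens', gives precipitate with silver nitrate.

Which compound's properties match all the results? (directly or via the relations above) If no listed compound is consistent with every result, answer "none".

D

For each candidate, compare predicted effects to what was observed:
(A) compound alpha — does not account for effervesces with carbonate
(B) compound kappa — does not account for soluble in ether
(C) compound gamma — does not account for burns with sooty flame
(D) compound beta — positive iodoform yes; burns with sooty flame yes; soluble in ether yes; positive Tollens' yes; effervesces with carbonate yes; gives precipitate with silver nitrate yes; reacts with sodium yes
(D) alone accounts for all the evidence.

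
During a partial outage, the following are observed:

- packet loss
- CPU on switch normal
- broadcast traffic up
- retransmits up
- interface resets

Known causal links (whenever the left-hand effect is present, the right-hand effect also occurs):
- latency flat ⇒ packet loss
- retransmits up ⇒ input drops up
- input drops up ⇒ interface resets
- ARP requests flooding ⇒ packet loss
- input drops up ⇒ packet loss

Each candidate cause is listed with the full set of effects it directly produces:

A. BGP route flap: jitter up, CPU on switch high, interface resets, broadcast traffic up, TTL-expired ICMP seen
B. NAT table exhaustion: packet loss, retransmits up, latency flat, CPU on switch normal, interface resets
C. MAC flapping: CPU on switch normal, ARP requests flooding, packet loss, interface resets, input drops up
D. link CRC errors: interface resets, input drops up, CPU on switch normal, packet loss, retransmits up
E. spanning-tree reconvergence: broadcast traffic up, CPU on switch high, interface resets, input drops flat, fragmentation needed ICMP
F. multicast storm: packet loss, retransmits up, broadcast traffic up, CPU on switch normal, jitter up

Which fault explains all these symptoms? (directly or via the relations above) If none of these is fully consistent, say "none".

Checking each candidate against the observations:
(A) BGP route flap — fails on packet loss, CPU on switch normal, retransmits up (predicts CPU on switch high, not CPU on switch normal)
(B) NAT table exhaustion — packet loss yes; CPU on switch normal yes; broadcast traffic up NO; retransmits up yes; interface resets yes
(C) MAC flapping — does not account for broadcast traffic up, retransmits up
(D) link CRC errors — packet loss yes; CPU on switch normal yes; broadcast traffic up NO; retransmits up yes; interface resets yes
(E) spanning-tree reconvergence — fails on packet loss, CPU on switch normal, retransmits up (predicts CPU on switch high, not CPU on switch normal)
(F) multicast storm — accounts for every observation (interface resets via retransmits up → input drops up → interface resets)
Only (F) is consistent with every observation.

F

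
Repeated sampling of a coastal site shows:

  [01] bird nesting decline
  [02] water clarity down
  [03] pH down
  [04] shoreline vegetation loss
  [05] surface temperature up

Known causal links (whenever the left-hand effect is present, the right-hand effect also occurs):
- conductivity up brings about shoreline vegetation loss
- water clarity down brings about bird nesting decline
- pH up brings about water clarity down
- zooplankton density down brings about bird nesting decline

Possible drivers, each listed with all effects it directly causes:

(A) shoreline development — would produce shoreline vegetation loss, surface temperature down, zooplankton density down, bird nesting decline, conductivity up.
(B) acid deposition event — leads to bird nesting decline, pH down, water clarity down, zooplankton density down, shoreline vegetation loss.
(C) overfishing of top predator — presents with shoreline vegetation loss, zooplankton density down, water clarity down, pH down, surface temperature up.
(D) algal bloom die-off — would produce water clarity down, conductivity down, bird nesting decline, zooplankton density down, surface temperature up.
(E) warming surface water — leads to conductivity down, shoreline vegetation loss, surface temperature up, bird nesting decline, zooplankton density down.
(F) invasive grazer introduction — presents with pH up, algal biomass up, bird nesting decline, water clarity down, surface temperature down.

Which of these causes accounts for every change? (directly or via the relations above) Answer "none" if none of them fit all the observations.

C

Per-candidate check:
(A) shoreline development — fails on water clarity down, pH down, surface temperature up (predicts surface temperature down, not surface temperature up)
(B) acid deposition event — does not account for surface temperature up
(C) overfishing of top predator — accounts for every observation (bird nesting decline via zooplankton density down → bird nesting decline)
(D) algal bloom die-off — does not account for pH down, shoreline vegetation loss
(E) warming surface water — bird nesting decline yes; water clarity down NO; pH down NO; shoreline vegetation loss yes; surface temperature up yes
(F) invasive grazer introduction — bird nesting decline yes; water clarity down yes; pH down NO; shoreline vegetation loss NO; surface temperature up NO
(C) is the only candidate with no mismatches.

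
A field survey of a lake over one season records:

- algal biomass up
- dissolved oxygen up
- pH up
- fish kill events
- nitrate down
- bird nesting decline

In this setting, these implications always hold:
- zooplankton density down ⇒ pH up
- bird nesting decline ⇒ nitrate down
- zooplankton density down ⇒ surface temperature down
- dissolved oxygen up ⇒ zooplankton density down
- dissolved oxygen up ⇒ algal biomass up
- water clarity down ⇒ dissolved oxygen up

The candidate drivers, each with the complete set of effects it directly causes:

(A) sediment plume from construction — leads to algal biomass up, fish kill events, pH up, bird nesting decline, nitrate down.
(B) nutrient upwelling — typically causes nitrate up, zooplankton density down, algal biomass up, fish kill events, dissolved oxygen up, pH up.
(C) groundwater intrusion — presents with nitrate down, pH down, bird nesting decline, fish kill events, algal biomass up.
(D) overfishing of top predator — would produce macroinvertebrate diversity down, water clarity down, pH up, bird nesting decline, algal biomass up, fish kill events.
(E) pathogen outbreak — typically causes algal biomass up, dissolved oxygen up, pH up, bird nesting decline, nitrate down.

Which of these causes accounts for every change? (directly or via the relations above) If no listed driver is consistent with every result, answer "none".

Testing each hypothesis:
(A) sediment plume from construction — algal biomass up +; dissolved oxygen up -; pH up +; fish kill events +; nitrate down +; bird nesting decline +
(B) nutrient upwelling — algal biomass up +; dissolved oxygen up +; pH up +; fish kill events +; nitrate down -; bird nesting decline -
(C) groundwater intrusion — fails on dissolved oxygen up, pH up (predicts pH down, not pH up)
(D) overfishing of top predator — algal biomass up +; dissolved oxygen up + (via water clarity down → dissolved oxygen up); pH up +; fish kill events +; nitrate down + (via bird nesting decline → nitrate down); bird nesting decline +
(E) pathogen outbreak — does not account for fish kill events
Only (D) is consistent with every observation.

D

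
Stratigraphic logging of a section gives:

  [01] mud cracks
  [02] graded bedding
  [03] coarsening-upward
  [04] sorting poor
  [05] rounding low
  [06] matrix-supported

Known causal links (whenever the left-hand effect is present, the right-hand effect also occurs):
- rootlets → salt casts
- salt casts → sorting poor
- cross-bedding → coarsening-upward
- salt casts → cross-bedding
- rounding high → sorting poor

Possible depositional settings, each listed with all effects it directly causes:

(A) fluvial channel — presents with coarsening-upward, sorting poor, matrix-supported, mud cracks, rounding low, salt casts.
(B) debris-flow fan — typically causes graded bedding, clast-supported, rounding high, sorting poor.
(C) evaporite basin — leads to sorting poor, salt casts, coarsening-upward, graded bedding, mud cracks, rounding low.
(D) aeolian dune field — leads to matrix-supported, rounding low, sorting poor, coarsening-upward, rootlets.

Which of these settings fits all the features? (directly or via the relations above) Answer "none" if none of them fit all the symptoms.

Per-candidate check:
(A) fluvial channel — mud cracks yes; graded bedding NO; coarsening-upward yes; sorting poor yes; rounding low yes; matrix-supported yes
(B) debris-flow fan — fails on mud cracks, coarsening-upward, rounding low, matrix-supported (predicts rounding high, not rounding low; predicts clast-supported, not matrix-supported)
(C) evaporite basin — does not account for matrix-supported
(D) aeolian dune field — does not account for mud cracks, graded bedding
Every candidate fails on at least one observation.

none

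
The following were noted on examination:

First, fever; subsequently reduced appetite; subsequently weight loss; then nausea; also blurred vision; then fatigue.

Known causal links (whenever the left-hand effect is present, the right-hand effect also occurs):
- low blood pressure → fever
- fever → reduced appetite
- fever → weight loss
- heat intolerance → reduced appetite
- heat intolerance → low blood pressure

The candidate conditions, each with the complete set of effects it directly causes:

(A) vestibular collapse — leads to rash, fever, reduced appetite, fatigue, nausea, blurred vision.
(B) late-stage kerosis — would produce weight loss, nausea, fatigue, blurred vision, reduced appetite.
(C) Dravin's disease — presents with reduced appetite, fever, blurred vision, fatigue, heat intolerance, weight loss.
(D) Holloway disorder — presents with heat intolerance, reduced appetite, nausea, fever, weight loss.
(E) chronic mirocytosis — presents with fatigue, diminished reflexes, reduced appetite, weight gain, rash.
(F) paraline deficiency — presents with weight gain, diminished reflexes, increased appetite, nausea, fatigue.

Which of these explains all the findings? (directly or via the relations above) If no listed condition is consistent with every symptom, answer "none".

A

For each candidate, compare predicted effects to what was observed:
(A) vestibular collapse — accounts for every observation (weight loss through fever → weight loss)
(B) late-stage kerosis — does not account for fever
(C) Dravin's disease — fever +; reduced appetite +; weight loss +; nausea -; blurred vision +; fatigue +
(D) Holloway disorder — fever +; reduced appetite +; weight loss +; nausea +; blurred vision -; fatigue -
(E) chronic mirocytosis — fever -; reduced appetite +; weight loss -; nausea -; blurred vision -; fatigue +
(F) paraline deficiency — fever -; reduced appetite -; weight loss -; nausea +; blurred vision -; fatigue +
Only (A) is consistent with every observation.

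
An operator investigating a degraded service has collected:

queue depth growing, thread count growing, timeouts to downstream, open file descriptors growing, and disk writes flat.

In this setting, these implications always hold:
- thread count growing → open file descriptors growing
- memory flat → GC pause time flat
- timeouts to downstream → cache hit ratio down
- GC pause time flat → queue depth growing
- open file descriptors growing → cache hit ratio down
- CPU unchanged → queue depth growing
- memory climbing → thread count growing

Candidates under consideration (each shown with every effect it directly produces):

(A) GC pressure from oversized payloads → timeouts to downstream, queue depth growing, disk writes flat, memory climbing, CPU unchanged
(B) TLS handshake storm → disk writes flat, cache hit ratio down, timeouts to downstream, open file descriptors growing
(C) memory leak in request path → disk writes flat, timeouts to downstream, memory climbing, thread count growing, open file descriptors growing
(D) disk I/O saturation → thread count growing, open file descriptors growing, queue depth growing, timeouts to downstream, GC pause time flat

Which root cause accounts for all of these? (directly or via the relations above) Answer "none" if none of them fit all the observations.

A

Per-candidate check:
(A) GC pressure from oversized payloads — queue depth growing yes; thread count growing yes (via memory climbing → thread count growing); timeouts to downstream yes; open file descriptors growing yes (via memory climbing → thread count growing → open file descriptors growing); disk writes flat yes
(B) TLS handshake storm — does not account for queue depth growing, thread count growing
(C) memory leak in request path — queue depth growing NO; thread count growing yes; timeouts to downstream yes; open file descriptors growing yes; disk writes flat yes
(D) disk I/O saturation — does not account for disk writes flat
(A) alone accounts for all the evidence.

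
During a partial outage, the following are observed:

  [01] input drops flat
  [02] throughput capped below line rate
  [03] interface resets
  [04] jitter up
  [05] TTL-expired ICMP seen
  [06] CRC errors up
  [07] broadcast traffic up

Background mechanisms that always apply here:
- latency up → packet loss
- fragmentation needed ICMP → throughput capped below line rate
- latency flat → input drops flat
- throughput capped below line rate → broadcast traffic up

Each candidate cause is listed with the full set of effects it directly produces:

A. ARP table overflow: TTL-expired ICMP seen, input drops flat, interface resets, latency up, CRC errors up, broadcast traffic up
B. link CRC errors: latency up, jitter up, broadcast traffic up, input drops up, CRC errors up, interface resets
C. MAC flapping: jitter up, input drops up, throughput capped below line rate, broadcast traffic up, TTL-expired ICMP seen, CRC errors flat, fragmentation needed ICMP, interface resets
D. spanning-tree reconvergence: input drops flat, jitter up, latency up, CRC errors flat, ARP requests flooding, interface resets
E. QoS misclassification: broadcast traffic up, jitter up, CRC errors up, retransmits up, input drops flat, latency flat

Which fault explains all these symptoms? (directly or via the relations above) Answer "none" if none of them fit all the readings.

none

Checking each candidate against the observations:
(A) ARP table overflow — does not account for throughput capped below line rate, jitter up
(B) link CRC errors — fails on input drops flat, throughput capped below line rate, TTL-expired ICMP seen (predicts input drops up, not input drops flat)
(C) MAC flapping — input drops flat miss; throughput capped below line rate match; interface resets match; jitter up match; TTL-expired ICMP seen match; CRC errors up miss; broadcast traffic up match
(D) spanning-tree reconvergence — input drops flat match; throughput capped below line rate miss; interface resets match; jitter up match; TTL-expired ICMP seen miss; CRC errors up miss; broadcast traffic up miss
(E) QoS misclassification — does not account for throughput capped below line rate, interface resets, TTL-expired ICMP seen
Every candidate fails on at least one observation.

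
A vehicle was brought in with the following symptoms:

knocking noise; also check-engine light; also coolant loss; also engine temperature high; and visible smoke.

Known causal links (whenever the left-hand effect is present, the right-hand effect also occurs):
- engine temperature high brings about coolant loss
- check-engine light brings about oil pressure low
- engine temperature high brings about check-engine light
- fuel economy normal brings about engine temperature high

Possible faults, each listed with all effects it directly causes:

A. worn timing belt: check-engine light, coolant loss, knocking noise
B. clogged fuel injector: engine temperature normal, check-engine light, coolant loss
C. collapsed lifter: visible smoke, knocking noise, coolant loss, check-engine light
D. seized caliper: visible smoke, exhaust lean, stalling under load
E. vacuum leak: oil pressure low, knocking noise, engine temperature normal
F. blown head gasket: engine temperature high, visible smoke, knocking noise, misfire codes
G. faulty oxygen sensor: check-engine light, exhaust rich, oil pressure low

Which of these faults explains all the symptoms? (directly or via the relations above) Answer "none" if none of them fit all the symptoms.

For each candidate, compare predicted effects to what was observed:
(A) worn timing belt — knocking noise +; check-engine light +; coolant loss +; engine temperature high -; visible smoke -
(B) clogged fuel injector — fails on knocking noise, engine temperature high, visible smoke (predicts engine temperature normal, not engine temperature high)
(C) collapsed lifter — does not account for engine temperature high
(D) seized caliper — does not account for knocking noise, check-engine light, coolant loss, engine temperature high
(E) vacuum leak — knocking noise +; check-engine light -; coolant loss -; engine temperature high -; visible smoke -
(F) blown head gasket — accounts for every observation (check-engine light via engine temperature high → check-engine light)
(G) faulty oxygen sensor — does not account for knocking noise, coolant loss, engine temperature high, visible smoke
Only (F) is consistent with every observation.

F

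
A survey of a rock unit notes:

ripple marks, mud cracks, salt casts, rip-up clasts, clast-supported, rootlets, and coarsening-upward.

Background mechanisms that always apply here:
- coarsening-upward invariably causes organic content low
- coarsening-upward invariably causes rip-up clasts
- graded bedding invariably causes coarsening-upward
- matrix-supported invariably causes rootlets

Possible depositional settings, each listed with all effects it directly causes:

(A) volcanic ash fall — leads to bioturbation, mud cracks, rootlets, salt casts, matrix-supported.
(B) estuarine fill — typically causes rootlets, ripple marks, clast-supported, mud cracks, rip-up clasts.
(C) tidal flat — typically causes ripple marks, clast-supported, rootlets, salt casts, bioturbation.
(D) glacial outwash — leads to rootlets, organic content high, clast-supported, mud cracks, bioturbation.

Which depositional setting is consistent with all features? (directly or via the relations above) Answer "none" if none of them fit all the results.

Checking each candidate against the observations:
(A) volcanic ash fall — fails on ripple marks, rip-up clasts, clast-supported, coarsening-upward (predicts matrix-supported, not clast-supported)
(B) estuarine fill — ripple marks +; mud cracks +; salt casts -; rip-up clasts +; clast-supported +; rootlets +; coarsening-upward -
(C) tidal flat — ripple marks +; mud cracks -; salt casts +; rip-up clasts -; clast-supported +; rootlets +; coarsening-upward -
(D) glacial outwash — ripple marks -; mud cracks +; salt casts -; rip-up clasts -; clast-supported +; rootlets +; coarsening-upward -
None of the listed candidates fits everything.

none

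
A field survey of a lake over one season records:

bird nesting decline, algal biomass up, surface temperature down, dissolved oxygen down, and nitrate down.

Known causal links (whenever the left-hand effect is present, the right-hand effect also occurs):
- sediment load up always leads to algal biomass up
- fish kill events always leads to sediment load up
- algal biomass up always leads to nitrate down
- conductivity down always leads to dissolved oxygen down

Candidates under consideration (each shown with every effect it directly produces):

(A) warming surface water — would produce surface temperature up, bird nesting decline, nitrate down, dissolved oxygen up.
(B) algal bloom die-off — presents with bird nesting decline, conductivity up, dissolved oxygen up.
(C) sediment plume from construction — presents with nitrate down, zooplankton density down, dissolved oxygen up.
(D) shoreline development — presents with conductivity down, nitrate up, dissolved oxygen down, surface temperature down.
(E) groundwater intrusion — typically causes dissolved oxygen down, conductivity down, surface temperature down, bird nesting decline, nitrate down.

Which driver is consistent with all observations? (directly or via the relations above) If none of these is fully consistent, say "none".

none

Per-candidate check:
(A) warming surface water — bird nesting decline +; algal biomass up -; surface temperature down -; dissolved oxygen down -; nitrate down +
(B) algal bloom die-off — bird nesting decline +; algal biomass up -; surface temperature down -; dissolved oxygen down -; nitrate down -
(C) sediment plume from construction — fails on bird nesting decline, algal biomass up, surface temperature down, dissolved oxygen down (predicts dissolved oxygen up, not dissolved oxygen down)
(D) shoreline development — fails on bird nesting decline, algal biomass up, nitrate down (predicts nitrate up, not nitrate down)
(E) groundwater intrusion — bird nesting decline +; algal biomass up -; surface temperature down +; dissolved oxygen down +; nitrate down +
No candidate is consistent with all observations.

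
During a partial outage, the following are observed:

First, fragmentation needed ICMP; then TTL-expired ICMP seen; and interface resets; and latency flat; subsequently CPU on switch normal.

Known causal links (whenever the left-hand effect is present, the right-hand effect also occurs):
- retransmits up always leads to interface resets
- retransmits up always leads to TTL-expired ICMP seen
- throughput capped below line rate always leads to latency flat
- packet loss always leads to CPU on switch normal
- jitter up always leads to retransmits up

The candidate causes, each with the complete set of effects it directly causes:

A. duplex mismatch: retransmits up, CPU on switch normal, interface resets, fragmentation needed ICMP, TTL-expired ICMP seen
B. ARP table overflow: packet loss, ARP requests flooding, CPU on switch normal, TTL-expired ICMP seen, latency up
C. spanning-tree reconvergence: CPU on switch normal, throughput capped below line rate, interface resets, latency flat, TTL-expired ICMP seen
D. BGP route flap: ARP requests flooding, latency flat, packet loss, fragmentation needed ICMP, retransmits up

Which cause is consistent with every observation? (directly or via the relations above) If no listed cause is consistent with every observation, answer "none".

Testing each hypothesis:
(A) duplex mismatch — fragmentation needed ICMP match; TTL-expired ICMP seen match; interface resets match; latency flat miss; CPU on switch normal match
(B) ARP table overflow — fails on fragmentation needed ICMP, interface resets, latency flat (predicts latency up, not latency flat)
(C) spanning-tree reconvergence — fragmentation needed ICMP miss; TTL-expired ICMP seen match; interface resets match; latency flat match; CPU on switch normal match
(D) BGP route flap — accounts for every observation (TTL-expired ICMP seen through retransmits up → TTL-expired ICMP seen)
(D) alone accounts for all the evidence.

D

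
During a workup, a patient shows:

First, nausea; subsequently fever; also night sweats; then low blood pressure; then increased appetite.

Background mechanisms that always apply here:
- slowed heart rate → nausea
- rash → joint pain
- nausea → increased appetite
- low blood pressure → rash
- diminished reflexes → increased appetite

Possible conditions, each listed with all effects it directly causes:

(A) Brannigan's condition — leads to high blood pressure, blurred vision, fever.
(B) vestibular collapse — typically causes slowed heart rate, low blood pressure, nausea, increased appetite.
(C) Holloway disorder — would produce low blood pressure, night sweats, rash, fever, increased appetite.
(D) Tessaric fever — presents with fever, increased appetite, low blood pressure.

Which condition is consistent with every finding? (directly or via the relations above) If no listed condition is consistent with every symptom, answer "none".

Per-candidate check:
(A) Brannigan's condition — nausea ✗; fever ✓; night sweats ✗; low blood pressure ✗; increased appetite ✗
(B) vestibular collapse — does not account for fever, night sweats
(C) Holloway disorder — nausea ✗; fever ✓; night sweats ✓; low blood pressure ✓; increased appetite ✓
(D) Tessaric fever — nausea ✗; fever ✓; night sweats ✗; low blood pressure ✓; increased appetite ✓
No candidate is consistent with all observations.

none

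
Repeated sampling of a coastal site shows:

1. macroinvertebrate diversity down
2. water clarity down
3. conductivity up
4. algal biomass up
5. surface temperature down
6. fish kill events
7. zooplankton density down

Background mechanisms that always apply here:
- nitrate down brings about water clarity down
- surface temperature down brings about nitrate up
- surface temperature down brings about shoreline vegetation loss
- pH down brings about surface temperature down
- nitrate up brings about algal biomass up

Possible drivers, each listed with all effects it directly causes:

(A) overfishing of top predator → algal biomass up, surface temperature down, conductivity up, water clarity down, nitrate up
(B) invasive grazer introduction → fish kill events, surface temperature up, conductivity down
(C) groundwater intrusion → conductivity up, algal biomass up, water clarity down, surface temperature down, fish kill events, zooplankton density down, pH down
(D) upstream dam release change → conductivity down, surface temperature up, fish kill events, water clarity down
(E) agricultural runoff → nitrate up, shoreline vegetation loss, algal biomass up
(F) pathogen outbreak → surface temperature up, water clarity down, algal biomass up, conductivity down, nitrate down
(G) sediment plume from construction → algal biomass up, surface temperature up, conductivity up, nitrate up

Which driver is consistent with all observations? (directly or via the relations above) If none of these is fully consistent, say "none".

none

Testing each hypothesis:
(A) overfishing of top predator — does not account for macroinvertebrate diversity down, fish kill events, zooplankton density down
(B) invasive grazer introduction — macroinvertebrate diversity down NO; water clarity down NO; conductivity up NO; algal biomass up NO; surface temperature down NO; fish kill events yes; zooplankton density down NO
(C) groundwater intrusion — macroinvertebrate diversity down NO; water clarity down yes; conductivity up yes; algal biomass up yes; surface temperature down yes; fish kill events yes; zooplankton density down yes
(D) upstream dam release change — macroinvertebrate diversity down NO; water clarity down yes; conductivity up NO; algal biomass up NO; surface temperature down NO; fish kill events yes; zooplankton density down NO
(E) agricultural runoff — macroinvertebrate diversity down NO; water clarity down NO; conductivity up NO; algal biomass up yes; surface temperature down NO; fish kill events NO; zooplankton density down NO
(F) pathogen outbreak — macroinvertebrate diversity down NO; water clarity down yes; conductivity up NO; algal biomass up yes; surface temperature down NO; fish kill events NO; zooplankton density down NO
(G) sediment plume from construction — macroinvertebrate diversity down NO; water clarity down NO; conductivity up yes; algal biomass up yes; surface temperature down NO; fish kill events NO; zooplankton density down NO
None of the listed candidates fits everything.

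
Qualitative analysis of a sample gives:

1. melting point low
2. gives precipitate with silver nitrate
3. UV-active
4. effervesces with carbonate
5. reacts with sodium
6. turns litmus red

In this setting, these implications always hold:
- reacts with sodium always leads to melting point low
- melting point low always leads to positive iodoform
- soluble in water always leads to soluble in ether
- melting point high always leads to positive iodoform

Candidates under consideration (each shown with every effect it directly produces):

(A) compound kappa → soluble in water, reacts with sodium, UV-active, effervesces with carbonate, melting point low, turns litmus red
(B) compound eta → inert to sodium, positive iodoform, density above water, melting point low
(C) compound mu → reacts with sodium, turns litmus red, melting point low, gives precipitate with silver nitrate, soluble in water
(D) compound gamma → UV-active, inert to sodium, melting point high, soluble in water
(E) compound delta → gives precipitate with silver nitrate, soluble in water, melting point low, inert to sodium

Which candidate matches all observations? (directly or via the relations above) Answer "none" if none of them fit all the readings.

Checking each candidate against the observations:
(A) compound kappa — melting point low +; gives precipitate with silver nitrate -; UV-active +; effervesces with carbonate +; reacts with sodium +; turns litmus red +
(B) compound eta — melting point low +; gives precipitate with silver nitrate -; UV-active -; effervesces with carbonate -; reacts with sodium -; turns litmus red -
(C) compound mu — melting point low +; gives precipitate with silver nitrate +; UV-active -; effervesces with carbonate -; reacts with sodium +; turns litmus red +
(D) compound gamma — melting point low -; gives precipitate with silver nitrate -; UV-active +; effervesces with carbonate -; reacts with sodium -; turns litmus red -
(E) compound delta — melting point low +; gives precipitate with silver nitrate +; UV-active -; effervesces with carbonate -; reacts with sodium -; turns litmus red -
No candidate is consistent with all observations.

none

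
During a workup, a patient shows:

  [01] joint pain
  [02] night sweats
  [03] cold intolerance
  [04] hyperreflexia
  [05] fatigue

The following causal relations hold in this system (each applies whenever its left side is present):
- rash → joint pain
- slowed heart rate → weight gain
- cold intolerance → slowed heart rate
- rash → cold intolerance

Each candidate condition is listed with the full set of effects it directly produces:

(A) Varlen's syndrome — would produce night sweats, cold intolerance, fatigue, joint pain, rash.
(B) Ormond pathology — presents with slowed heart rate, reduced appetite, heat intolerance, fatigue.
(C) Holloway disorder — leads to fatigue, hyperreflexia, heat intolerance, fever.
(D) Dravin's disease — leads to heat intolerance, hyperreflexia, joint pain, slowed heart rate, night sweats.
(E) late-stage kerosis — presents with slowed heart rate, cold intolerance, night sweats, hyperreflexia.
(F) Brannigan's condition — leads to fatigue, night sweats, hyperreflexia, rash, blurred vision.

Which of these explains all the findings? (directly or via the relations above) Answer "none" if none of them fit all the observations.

F

Per-candidate check:
(A) Varlen's syndrome — does not account for hyperreflexia
(B) Ormond pathology — joint pain NO; night sweats NO; cold intolerance NO; hyperreflexia NO; fatigue yes
(C) Holloway disorder — fails on joint pain, night sweats, cold intolerance (predicts heat intolerance, not cold intolerance)
(D) Dravin's disease — fails on cold intolerance, fatigue (predicts heat intolerance, not cold intolerance)
(E) late-stage kerosis — joint pain NO; night sweats yes; cold intolerance yes; hyperreflexia yes; fatigue NO
(F) Brannigan's condition — accounts for every observation (joint pain by rash → joint pain)
(F) is the only candidate with no mismatches.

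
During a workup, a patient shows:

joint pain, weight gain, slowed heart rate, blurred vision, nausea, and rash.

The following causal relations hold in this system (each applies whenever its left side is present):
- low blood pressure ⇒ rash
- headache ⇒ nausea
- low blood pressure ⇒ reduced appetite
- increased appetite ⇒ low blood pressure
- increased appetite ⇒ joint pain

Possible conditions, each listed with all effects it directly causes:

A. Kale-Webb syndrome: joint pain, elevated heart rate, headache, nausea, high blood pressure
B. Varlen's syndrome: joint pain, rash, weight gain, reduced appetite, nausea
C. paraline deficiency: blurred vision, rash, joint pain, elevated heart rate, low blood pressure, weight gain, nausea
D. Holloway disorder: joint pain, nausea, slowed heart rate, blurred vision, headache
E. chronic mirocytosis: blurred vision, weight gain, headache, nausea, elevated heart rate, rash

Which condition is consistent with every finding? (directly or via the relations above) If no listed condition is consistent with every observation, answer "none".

Testing each hypothesis:
(A) Kale-Webb syndrome — fails on weight gain, slowed heart rate, blurred vision, rash (predicts elevated heart rate, not slowed heart rate)
(B) Varlen's syndrome — joint pain +; weight gain +; slowed heart rate -; blurred vision -; nausea +; rash +
(C) paraline deficiency — fails on slowed heart rate (predicts elevated heart rate, not slowed heart rate)
(D) Holloway disorder — joint pain +; weight gain -; slowed heart rate +; blurred vision +; nausea +; rash -
(E) chronic mirocytosis — fails on joint pain, slowed heart rate (predicts elevated heart rate, not slowed heart rate)
Every candidate fails on at least one observation.

none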